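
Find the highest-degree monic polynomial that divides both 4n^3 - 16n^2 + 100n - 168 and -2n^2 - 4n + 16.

n - 2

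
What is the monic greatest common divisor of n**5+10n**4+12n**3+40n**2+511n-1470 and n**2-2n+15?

n**2-2n+15

By polynomial division,
  n**5+10n**4+12n**3+40n**2+511n-1470 = (n**3+12n**2+21n-98)(n**2-2n+15) + (0)
The last nonzero remainder n**2-2n+15 is already monic.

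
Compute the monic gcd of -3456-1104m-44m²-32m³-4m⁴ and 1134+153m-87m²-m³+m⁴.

27+12m+m²

Repeated division with remainder:
  -4m⁴-32m³-44m²-1104m-3456 = (-4)(m⁴-m³-87m²+153m+1134) + (-36m³-392m²-492m+1080)
  m⁴-m³-87m²+153m+1134 = (-(1/36)m+107/324)(-36m³-392m²-492m+1080) + ((2332/81)m²+(9328/27)m+2332/3)
  -36m³-392m²-492m+1080 = (-(729/583)m+810/583)((2332/81)m²+(9328/27)m+2332/3) + (0)
Last nonzero remainder: (2332/81)m²+(9328/27)m+2332/3. Dividing through by 2332/81 gives the monic gcd m²+12m+27.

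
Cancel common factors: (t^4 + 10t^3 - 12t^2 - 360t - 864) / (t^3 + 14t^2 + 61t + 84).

(t^3 + 6t^2 - 36t - 216)/(t^2 + 10t + 21)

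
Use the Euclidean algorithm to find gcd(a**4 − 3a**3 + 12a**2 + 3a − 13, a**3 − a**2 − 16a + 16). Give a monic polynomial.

a − 1

Euclidean algorithm in ℚ[a]:
  a**4 − 3a**3 + 12a**2 + 3a − 13 = (a − 2)(a**3 − a**2 − 16a + 16) + (26a**2 − 45a + 19)
  a**3 − a**2 − 16a + 16 = ((1/26)a + 19/676)(26a**2 − 45a + 19) + (−(10455/676)a + 10455/676)
  26a**2 − 45a + 19 = (−(17576/10455)a + 12844/10455)(−(10455/676)a + 10455/676) + (0)
Last nonzero remainder: −(10455/676)a + 10455/676. Dividing through by −10455/676 gives the monic gcd a − 1.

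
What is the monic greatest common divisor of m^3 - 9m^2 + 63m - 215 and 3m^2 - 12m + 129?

Euclidean algorithm in ℚ[m]:
  m^3 - 9m^2 + 63m - 215 = ((1/3)m - 5/3)(3m^2 - 12m + 129) + (0)
Last nonzero remainder: 3m^2 - 12m + 129. Dividing through by 3 gives the monic gcd m^2 - 4m + 43.

m^2 - 4m + 43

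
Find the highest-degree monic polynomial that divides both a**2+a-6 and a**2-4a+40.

1

Apply the Euclidean algorithm:
  a**2+a-6 = (a**2-4a+40) + (5a-46)
  a**2-4a+40 = ((1/5)a+26/25)(5a-46) + (2196/25)
  5a-46 = ((125/2196)a-575/1098)(2196/25) + (0)
The last nonzero remainder is the constant 2196/25, so the polynomials are coprime and gcd = 1.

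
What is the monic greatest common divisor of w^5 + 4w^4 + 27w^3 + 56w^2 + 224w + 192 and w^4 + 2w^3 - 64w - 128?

w^2 + 4w + 16

Euclidean algorithm in ℚ[w]:
  w^5 + 4w^4 + 27w^3 + 56w^2 + 224w + 192 = (w + 2)(w^4 + 2w^3 - 64w - 128) + (23w^3 + 120w^2 + 480w + 448)
  w^4 + 2w^3 - 64w - 128 = ((1/23)w - 74/529)(23w^3 + 120w^2 + 480w + 448) + (-(2160/529)w^2 - (8640/529)w - 34560/529)
  23w^3 + 120w^2 + 480w + 448 = (-(12167/2160)w - 3703/540)(-(2160/529)w^2 - (8640/529)w - 34560/529) + (0)
Last nonzero remainder: -(2160/529)w^2 - (8640/529)w - 34560/529. Dividing through by -2160/529 gives the monic gcd w^2 + 4w + 16.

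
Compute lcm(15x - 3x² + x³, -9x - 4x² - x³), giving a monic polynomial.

135x + 33x² + 12x³ + x⁴ + x⁵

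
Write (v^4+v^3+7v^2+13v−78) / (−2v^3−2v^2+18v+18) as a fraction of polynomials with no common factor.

(−v^3+2v^2−13v+26)/(2v^2−4v−6)

Euclidean algorithm in ℚ[v]:
  v^4+v^3+7v^2+13v−78 = (−(1/2)v)(−2v^3−2v^2+18v+18) + (16v^2+22v−78)
  −2v^3−2v^2+18v+18 = (−(1/8)v+3/64)(16v^2+22v−78) + ((231/32)v+693/32)
  16v^2+22v−78 = ((512/231)v−832/231)((231/32)v+693/32) + (0)
Last nonzero remainder: (231/32)v+693/32. Dividing through by 231/32 gives the monic gcd v+3.
Cancel v+3 from numerator and denominator to get the reduced form.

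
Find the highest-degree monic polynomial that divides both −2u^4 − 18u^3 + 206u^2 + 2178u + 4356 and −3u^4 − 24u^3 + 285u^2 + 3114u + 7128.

By polynomial division,
  −2u^4 − 18u^3 + 206u^2 + 2178u + 4356 = (2/3)(−3u^4 − 24u^3 + 285u^2 + 3114u + 7128) + (−2u^3 + 16u^2 + 102u − 396)
  −3u^4 − 24u^3 + 285u^2 + 3114u + 7128 = ((3/2)u + 24)(−2u^3 + 16u^2 + 102u − 396) + (−252u^2 + 1260u + 16632)
  −2u^3 + 16u^2 + 102u − 396 = ((1/126)u − 1/42)(−252u^2 + 1260u + 16632) + (0)
Last nonzero remainder: −252u^2 + 1260u + 16632. Dividing through by −252 gives the monic gcd u^2 − 5u − 66.

u^2 − 5u − 66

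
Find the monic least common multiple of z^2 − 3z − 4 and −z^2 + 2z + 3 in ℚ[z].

z^3 − 6z^2 + 5z + 12

Repeated division with remainder:
  z^2 − 3z − 4 = (−1)(−z^2 + 2z + 3) + (−z − 1)
  −z^2 + 2z + 3 = (z − 3)(−z − 1) + (0)
Last nonzero remainder: −z − 1. Dividing through by −1 gives the monic gcd z + 1.
Then lcm(f, g) = f·g / gcd(f, g); expanding and making the result monic gives the answer.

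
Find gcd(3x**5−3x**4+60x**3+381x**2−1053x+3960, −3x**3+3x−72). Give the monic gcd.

Repeated division with remainder:
  3x**5−3x**4+60x**3+381x**2−1053x+3960 = (−x**2+x−21)(−3x**3+3x−72) + (306x**2−918x+2448)
  −3x**3+3x−72 = (−(1/102)x−1/34)(306x**2−918x+2448) + (0)
Last nonzero remainder: 306x**2−918x+2448. Dividing through by 306 gives the monic gcd x**2−3x+8.

x**2−3x+8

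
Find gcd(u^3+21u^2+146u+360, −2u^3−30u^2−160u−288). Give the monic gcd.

u^2+11u+36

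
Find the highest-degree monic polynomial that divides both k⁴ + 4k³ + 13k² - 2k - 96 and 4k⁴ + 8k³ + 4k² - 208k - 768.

k³ + 6k² + 25k + 48

By polynomial division,
  k⁴ + 4k³ + 13k² - 2k - 96 = (1/4)(4k⁴ + 8k³ + 4k² - 208k - 768) + (2k³ + 12k² + 50k + 96)
  4k⁴ + 8k³ + 4k² - 208k - 768 = (2k - 8)(2k³ + 12k² + 50k + 96) + (0)
Last nonzero remainder: 2k³ + 12k² + 50k + 96. Dividing through by 2 gives the monic gcd k³ + 6k² + 25k + 48.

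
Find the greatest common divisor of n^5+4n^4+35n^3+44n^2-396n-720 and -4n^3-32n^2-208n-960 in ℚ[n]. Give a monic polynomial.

n^2+2n+40

By polynomial division,
  n^5+4n^4+35n^3+44n^2-396n-720 = (-(1/4)n^2+n-15/4)(-4n^3-32n^2-208n-960) + (-108n^2-216n-4320)
  -4n^3-32n^2-208n-960 = ((1/27)n+2/9)(-108n^2-216n-4320) + (0)
Last nonzero remainder: -108n^2-216n-4320. Dividing through by -108 gives the monic gcd n^2+2n+40.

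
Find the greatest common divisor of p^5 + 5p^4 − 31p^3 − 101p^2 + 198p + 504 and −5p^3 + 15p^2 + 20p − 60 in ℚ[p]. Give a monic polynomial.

Euclidean algorithm in ℚ[p]:
  p^5 + 5p^4 − 31p^3 − 101p^2 + 198p + 504 = (−(1/5)p^2 − (8/5)p + 3/5)(−5p^3 + 15p^2 + 20p − 60) + (−90p^2 + 90p + 540)
  −5p^3 + 15p^2 + 20p − 60 = ((1/18)p − 1/9)(−90p^2 + 90p + 540) + (0)
Last nonzero remainder: −90p^2 + 90p + 540. Dividing through by −90 gives the monic gcd p^2 − p − 6.

p^2 − p − 6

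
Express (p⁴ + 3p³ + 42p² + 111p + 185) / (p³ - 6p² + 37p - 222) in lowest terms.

Repeated division with remainder:
  p⁴ + 3p³ + 42p² + 111p + 185 = (p + 9)(p³ - 6p² + 37p - 222) + (59p² + 2183)
  p³ - 6p² + 37p - 222 = ((1/59)p - 6/59)(59p² + 2183) + (0)
Last nonzero remainder: 59p² + 2183. Dividing through by 59 gives the monic gcd p² + 37.
Cancel p² + 37 from numerator and denominator to get the reduced form.

(p² + 3p + 5)/(p - 6)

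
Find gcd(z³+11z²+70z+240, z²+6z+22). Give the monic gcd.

Apply the Euclidean algorithm:
  z³+11z²+70z+240 = (z+5)(z²+6z+22) + (18z+130)
  z²+6z+22 = ((1/18)z-11/162)(18z+130) + (2497/81)
  18z+130 = ((1458/2497)z+10530/2497)(2497/81) + (0)
The last nonzero remainder is the constant 2497/81, so the polynomials are coprime and gcd = 1.

1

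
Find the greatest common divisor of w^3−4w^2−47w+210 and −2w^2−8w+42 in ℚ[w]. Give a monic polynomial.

w+7

By polynomial division,
  w^3−4w^2−47w+210 = (−(1/2)w+4)(−2w^2−8w+42) + (6w+42)
  −2w^2−8w+42 = (−(1/3)w+1)(6w+42) + (0)
Last nonzero remainder: 6w+42. Dividing through by 6 gives the monic gcd w+7.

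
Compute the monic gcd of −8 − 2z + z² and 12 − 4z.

Repeated division with remainder:
  z² − 2z − 8 = (−(1/4)z − 1/4)(−4z + 12) + (−5)
  −4z + 12 = ((4/5)z − 12/5)(−5) + (0)
The last nonzero remainder is the constant −5, so the polynomials are coprime and gcd = 1.

1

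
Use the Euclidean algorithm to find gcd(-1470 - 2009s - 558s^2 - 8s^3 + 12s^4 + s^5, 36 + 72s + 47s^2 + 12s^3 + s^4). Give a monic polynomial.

6 + 7s + s^2

Apply the Euclidean algorithm:
  s^5 + 12s^4 - 8s^3 - 558s^2 - 2009s - 1470 = (s)(s^4 + 12s^3 + 47s^2 + 72s + 36) + (-55s^3 - 630s^2 - 2045s - 1470)
  s^4 + 12s^3 + 47s^2 + 72s + 36 = (-(1/55)s - 6/605)(-55s^3 - 630s^2 - 2045s - 1470) + ((432/121)s^2 + (3024/121)s + 2592/121)
  -55s^3 - 630s^2 - 2045s - 1470 = (-(6655/432)s - 29645/432)((432/121)s^2 + (3024/121)s + 2592/121) + (0)
Last nonzero remainder: (432/121)s^2 + (3024/121)s + 2592/121. Dividing through by 432/121 gives the monic gcd s^2 + 7s + 6.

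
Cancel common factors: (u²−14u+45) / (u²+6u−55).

(u−9)/(u+11)

By polynomial division,
  u²−14u+45 = (u²+6u−55) + (−20u+100)
  u²+6u−55 = (−(1/20)u−11/20)(−20u+100) + (0)
Last nonzero remainder: −20u+100. Dividing through by −20 gives the monic gcd u−5.
Cancel u−5 from numerator and denominator to get the reduced form.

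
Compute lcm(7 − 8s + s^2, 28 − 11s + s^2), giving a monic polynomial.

−28 + 39s − 12s^2 + s^3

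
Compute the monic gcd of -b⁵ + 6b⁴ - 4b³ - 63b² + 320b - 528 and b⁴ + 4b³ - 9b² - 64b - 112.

Apply the Euclidean algorithm:
  -b⁵ + 6b⁴ - 4b³ - 63b² + 320b - 528 = (-b + 10)(b⁴ + 4b³ - 9b² - 64b - 112) + (-53b³ - 37b² + 848b + 592)
  b⁴ + 4b³ - 9b² - 64b - 112 = (-(1/53)b - 175/2809)(-53b³ - 37b² + 848b + 592) + ((13188/2809)b² - 211008/2809)
  -53b³ - 37b² + 848b + 592 = (-(148877/13188)b - 103933/13188)((13188/2809)b² - 211008/2809) + (0)
Last nonzero remainder: (13188/2809)b² - 211008/2809. Dividing through by 13188/2809 gives the monic gcd b² - 16.

b² - 16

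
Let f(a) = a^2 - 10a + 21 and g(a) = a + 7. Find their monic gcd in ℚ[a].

By polynomial division,
  a^2 - 10a + 21 = (a - 17)(a + 7) + (140)
  a + 7 = ((1/140)a + 1/20)(140) + (0)
The last nonzero remainder is the constant 140, so the polynomials are coprime and gcd = 1.

1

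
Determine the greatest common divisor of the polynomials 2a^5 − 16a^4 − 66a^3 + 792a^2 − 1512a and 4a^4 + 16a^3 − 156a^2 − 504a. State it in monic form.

a^3 + a^2 − 42a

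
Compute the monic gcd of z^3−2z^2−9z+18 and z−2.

z−2

Apply the Euclidean algorithm:
  z^3−2z^2−9z+18 = (z^2−9)(z−2) + (0)
The last nonzero remainder z−2 is already monic.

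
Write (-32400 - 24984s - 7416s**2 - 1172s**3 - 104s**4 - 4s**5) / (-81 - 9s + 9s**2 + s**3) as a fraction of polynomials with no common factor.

(-1200 - 392s - 56s**2 - 4s**3)/(-3 + s)

Euclidean algorithm in ℚ[s]:
  -4s**5 - 104s**4 - 1172s**3 - 7416s**2 - 24984s - 32400 = (-4s**2 - 68s - 596)(s**3 + 9s**2 - 9s - 81) + (-2988s**2 - 35856s - 80676)
  s**3 + 9s**2 - 9s - 81 = (-(1/2988)s + 1/996)(-2988s**2 - 35856s - 80676) + (0)
Last nonzero remainder: -2988s**2 - 35856s - 80676. Dividing through by -2988 gives the monic gcd s**2 + 12s + 27.
Cancel s**2 + 12s + 27 from numerator and denominator to get the reduced form.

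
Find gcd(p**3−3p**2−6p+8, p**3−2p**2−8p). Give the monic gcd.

p**2−2p−8

Repeated division with remainder:
  p**3−3p**2−6p+8 = (p**3−2p**2−8p) + (−p**2+2p+8)
  p**3−2p**2−8p = (−p)(−p**2+2p+8) + (0)
Last nonzero remainder: −p**2+2p+8. Dividing through by −1 gives the monic gcd p**2−2p−8.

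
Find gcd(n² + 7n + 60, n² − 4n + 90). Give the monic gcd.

Apply the Euclidean algorithm:
  n² + 7n + 60 = (n² − 4n + 90) + (11n − 30)
  n² − 4n + 90 = ((1/11)n − 14/121)(11n − 30) + (10470/121)
  11n − 30 = ((1331/10470)n − 121/349)(10470/121) + (0)
The last nonzero remainder is the constant 10470/121, so the polynomials are coprime and gcd = 1.

1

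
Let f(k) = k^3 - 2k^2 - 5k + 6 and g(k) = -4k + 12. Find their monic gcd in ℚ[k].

k - 3

By polynomial division,
  k^3 - 2k^2 - 5k + 6 = (-(1/4)k^2 - (1/4)k + 1/2)(-4k + 12) + (0)
Last nonzero remainder: -4k + 12. Dividing through by -4 gives the monic gcd k - 3.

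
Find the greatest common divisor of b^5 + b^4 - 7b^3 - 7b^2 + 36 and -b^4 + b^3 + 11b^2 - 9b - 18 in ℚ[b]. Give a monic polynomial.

b^2 + b - 6

Euclidean algorithm in ℚ[b]:
  b^5 + b^4 - 7b^3 - 7b^2 + 36 = (-b - 2)(-b^4 + b^3 + 11b^2 - 9b - 18) + (6b^3 + 6b^2 - 36b)
  -b^4 + b^3 + 11b^2 - 9b - 18 = (-(1/6)b + 1/3)(6b^3 + 6b^2 - 36b) + (3b^2 + 3b - 18)
  6b^3 + 6b^2 - 36b = (2b)(3b^2 + 3b - 18) + (0)
Last nonzero remainder: 3b^2 + 3b - 18. Dividing through by 3 gives the monic gcd b^2 + b - 6.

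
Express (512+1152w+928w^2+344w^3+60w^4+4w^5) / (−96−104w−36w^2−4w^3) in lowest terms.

(−16−24w−9w^2−w^3)/(3+w)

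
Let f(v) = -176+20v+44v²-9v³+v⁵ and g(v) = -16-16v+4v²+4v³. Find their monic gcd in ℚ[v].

-4+v²

Apply the Euclidean algorithm:
  v⁵-9v³+44v²+20v-176 = ((1/4)v²-(1/4)v-1)(4v³+4v²-16v-16) + (48v²-192)
  4v³+4v²-16v-16 = ((1/12)v+1/12)(48v²-192) + (0)
Last nonzero remainder: 48v²-192. Dividing through by 48 gives the monic gcd v²-4.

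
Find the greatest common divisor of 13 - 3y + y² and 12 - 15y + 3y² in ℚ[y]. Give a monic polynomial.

Apply the Euclidean algorithm:
  y² - 3y + 13 = (1/3)(3y² - 15y + 12) + (2y + 9)
  3y² - 15y + 12 = ((3/2)y - 57/4)(2y + 9) + (561/4)
  2y + 9 = ((8/561)y + 12/187)(561/4) + (0)
The last nonzero remainder is the constant 561/4, so the polynomials are coprime and gcd = 1.

1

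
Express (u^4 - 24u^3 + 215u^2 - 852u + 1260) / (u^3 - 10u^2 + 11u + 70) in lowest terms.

By polynomial division,
  u^4 - 24u^3 + 215u^2 - 852u + 1260 = (u - 14)(u^3 - 10u^2 + 11u + 70) + (64u^2 - 768u + 2240)
  u^3 - 10u^2 + 11u + 70 = ((1/64)u + 1/32)(64u^2 - 768u + 2240) + (0)
Last nonzero remainder: 64u^2 - 768u + 2240. Dividing through by 64 gives the monic gcd u^2 - 12u + 35.
Cancel u^2 - 12u + 35 from numerator and denominator to get the reduced form.

(u^2 - 12u + 36)/(u + 2)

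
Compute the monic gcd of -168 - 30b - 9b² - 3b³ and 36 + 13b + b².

By polynomial division,
  -3b³ - 9b² - 30b - 168 = (-3b + 30)(b² + 13b + 36) + (-312b - 1248)
  b² + 13b + 36 = (-(1/312)b - 3/104)(-312b - 1248) + (0)
Last nonzero remainder: -312b - 1248. Dividing through by -312 gives the monic gcd b + 4.

4 + b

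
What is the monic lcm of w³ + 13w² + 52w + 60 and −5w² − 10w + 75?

w⁴ + 10w³ + 13w² − 96w − 180

By polynomial division,
  w³ + 13w² + 52w + 60 = (−(1/5)w − 11/5)(−5w² − 10w + 75) + (45w + 225)
  −5w² − 10w + 75 = (−(1/9)w + 1/3)(45w + 225) + (0)
Last nonzero remainder: 45w + 225. Dividing through by 45 gives the monic gcd w + 5.
Then lcm(f, g) = f·g / gcd(f, g); expanding and making the result monic gives the answer.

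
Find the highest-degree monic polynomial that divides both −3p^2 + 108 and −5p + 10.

Apply the Euclidean algorithm:
  −3p^2 + 108 = ((3/5)p + 6/5)(−5p + 10) + (96)
  −5p + 10 = (−(5/96)p + 5/48)(96) + (0)
The last nonzero remainder is the constant 96, so the polynomials are coprime and gcd = 1.

1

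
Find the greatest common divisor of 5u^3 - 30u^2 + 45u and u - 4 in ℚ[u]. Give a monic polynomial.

1

Euclidean algorithm in ℚ[u]:
  5u^3 - 30u^2 + 45u = (5u^2 - 10u + 5)(u - 4) + (20)
  u - 4 = ((1/20)u - 1/5)(20) + (0)
The last nonzero remainder is the constant 20, so the polynomials are coprime and gcd = 1.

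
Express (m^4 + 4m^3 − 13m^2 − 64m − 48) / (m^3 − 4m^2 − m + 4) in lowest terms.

(m^2 + 7m + 12)/(m − 1)

Repeated division with remainder:
  m^4 + 4m^3 − 13m^2 − 64m − 48 = (m + 8)(m^3 − 4m^2 − m + 4) + (20m^2 − 60m − 80)
  m^3 − 4m^2 − m + 4 = ((1/20)m − 1/20)(20m^2 − 60m − 80) + (0)
Last nonzero remainder: 20m^2 − 60m − 80. Dividing through by 20 gives the monic gcd m^2 − 3m − 4.
Cancel m^2 − 3m − 4 from numerator and denominator to get the reduced form.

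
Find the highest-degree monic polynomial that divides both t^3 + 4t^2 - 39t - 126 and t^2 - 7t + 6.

t - 6

Euclidean algorithm in ℚ[t]:
  t^3 + 4t^2 - 39t - 126 = (t + 11)(t^2 - 7t + 6) + (32t - 192)
  t^2 - 7t + 6 = ((1/32)t - 1/32)(32t - 192) + (0)
Last nonzero remainder: 32t - 192. Dividing through by 32 gives the monic gcd t - 6.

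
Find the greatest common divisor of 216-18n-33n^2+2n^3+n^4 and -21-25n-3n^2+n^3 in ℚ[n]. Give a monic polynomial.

3+n

Euclidean algorithm in ℚ[n]:
  n^4+2n^3-33n^2-18n+216 = (n+5)(n^3-3n^2-25n-21) + (7n^2+128n+321)
  n^3-3n^2-25n-21 = ((1/7)n-149/49)(7n^2+128n+321) + ((15600/49)n+46800/49)
  7n^2+128n+321 = ((343/15600)n+5243/15600)((15600/49)n+46800/49) + (0)
Last nonzero remainder: (15600/49)n+46800/49. Dividing through by 15600/49 gives the monic gcd n+3.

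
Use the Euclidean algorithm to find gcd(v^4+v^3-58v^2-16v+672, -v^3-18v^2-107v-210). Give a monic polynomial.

Repeated division with remainder:
  v^4+v^3-58v^2-16v+672 = (-v+17)(-v^3-18v^2-107v-210) + (141v^2+1593v+4242)
  -v^3-18v^2-107v-210 = (-(1/141)v-105/2209)(141v^2+1593v+4242) + (-(2640/2209)v-18480/2209)
  141v^2+1593v+4242 = (-(103823/880)v-223109/440)(-(2640/2209)v-18480/2209) + (0)
Last nonzero remainder: -(2640/2209)v-18480/2209. Dividing through by -2640/2209 gives the monic gcd v+7.

v+7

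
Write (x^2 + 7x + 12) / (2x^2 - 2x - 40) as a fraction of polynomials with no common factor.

Repeated division with remainder:
  x^2 + 7x + 12 = (1/2)(2x^2 - 2x - 40) + (8x + 32)
  2x^2 - 2x - 40 = ((1/4)x - 5/4)(8x + 32) + (0)
Last nonzero remainder: 8x + 32. Dividing through by 8 gives the monic gcd x + 4.
Cancel x + 4 from numerator and denominator to get the reduced form.

(x + 3)/(2x - 10)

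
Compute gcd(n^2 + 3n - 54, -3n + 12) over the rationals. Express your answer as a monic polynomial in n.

1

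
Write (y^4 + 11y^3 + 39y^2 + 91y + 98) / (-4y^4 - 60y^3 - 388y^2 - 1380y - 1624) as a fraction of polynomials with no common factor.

(-y^2 - 2y - 7)/(4y^2 + 24y + 116)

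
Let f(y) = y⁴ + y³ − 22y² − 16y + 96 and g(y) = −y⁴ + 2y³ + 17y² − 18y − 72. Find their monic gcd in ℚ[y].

Apply the Euclidean algorithm:
  y⁴ + y³ − 22y² − 16y + 96 = (−1)(−y⁴ + 2y³ + 17y² − 18y − 72) + (3y³ − 5y² − 34y + 24)
  −y⁴ + 2y³ + 17y² − 18y − 72 = (−(1/3)y + 1/9)(3y³ − 5y² − 34y + 24) + ((56/9)y² − (56/9)y − 224/3)
  3y³ − 5y² − 34y + 24 = ((27/56)y − 9/28)((56/9)y² − (56/9)y − 224/3) + (0)
Last nonzero remainder: (56/9)y² − (56/9)y − 224/3. Dividing through by 56/9 gives the monic gcd y² − y − 12.

y² − y − 12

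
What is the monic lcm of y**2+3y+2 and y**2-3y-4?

Euclidean algorithm in ℚ[y]:
  y**2+3y+2 = (y**2-3y-4) + (6y+6)
  y**2-3y-4 = ((1/6)y-2/3)(6y+6) + (0)
Last nonzero remainder: 6y+6. Dividing through by 6 gives the monic gcd y+1.
Then lcm(f, g) = f·g / gcd(f, g); expanding and making the result monic gives the answer.

y**3-y**2-10y-8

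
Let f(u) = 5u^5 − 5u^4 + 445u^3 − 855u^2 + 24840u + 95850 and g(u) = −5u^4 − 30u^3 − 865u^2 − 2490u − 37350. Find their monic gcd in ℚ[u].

u^2 + 6u + 90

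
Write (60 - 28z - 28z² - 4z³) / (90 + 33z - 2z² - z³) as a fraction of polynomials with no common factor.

(-4 + 4z)/(-6 + z)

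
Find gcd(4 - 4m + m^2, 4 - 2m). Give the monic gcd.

-2 + m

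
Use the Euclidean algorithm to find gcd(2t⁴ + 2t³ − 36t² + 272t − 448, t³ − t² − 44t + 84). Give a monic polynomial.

t² + 5t − 14

Repeated division with remainder:
  2t⁴ + 2t³ − 36t² + 272t − 448 = (2t + 4)(t³ − t² − 44t + 84) + (56t² + 280t − 784)
  t³ − t² − 44t + 84 = ((1/56)t − 3/28)(56t² + 280t − 784) + (0)
Last nonzero remainder: 56t² + 280t − 784. Dividing through by 56 gives the monic gcd t² + 5t − 14.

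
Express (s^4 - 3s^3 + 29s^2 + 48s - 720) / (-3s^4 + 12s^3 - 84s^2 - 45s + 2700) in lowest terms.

(-s + 4)/(3s - 15)

Repeated division with remainder:
  s^4 - 3s^3 + 29s^2 + 48s - 720 = (-1/3)(-3s^4 + 12s^3 - 84s^2 - 45s + 2700) + (s^3 + s^2 + 33s + 180)
  -3s^4 + 12s^3 - 84s^2 - 45s + 2700 = (-3s + 15)(s^3 + s^2 + 33s + 180) + (0)
The last nonzero remainder s^3 + s^2 + 33s + 180 is already monic.
Cancel s^3 + s^2 + 33s + 180 from numerator and denominator to get the reduced form.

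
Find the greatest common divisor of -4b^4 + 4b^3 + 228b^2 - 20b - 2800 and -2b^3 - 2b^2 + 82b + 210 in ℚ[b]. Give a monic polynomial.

b^2 - 2b - 35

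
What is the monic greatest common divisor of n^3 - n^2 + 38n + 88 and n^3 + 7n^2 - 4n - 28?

n + 2

Apply the Euclidean algorithm:
  n^3 - n^2 + 38n + 88 = (n^3 + 7n^2 - 4n - 28) + (-8n^2 + 42n + 116)
  n^3 + 7n^2 - 4n - 28 = (-(1/8)n - 49/32)(-8n^2 + 42n + 116) + ((1197/16)n + 1197/8)
  -8n^2 + 42n + 116 = (-(128/1197)n + 928/1197)((1197/16)n + 1197/8) + (0)
Last nonzero remainder: (1197/16)n + 1197/8. Dividing through by 1197/16 gives the monic gcd n + 2.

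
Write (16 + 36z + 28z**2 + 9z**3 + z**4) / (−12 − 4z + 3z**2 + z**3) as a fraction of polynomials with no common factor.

(8 + 14z + 7z**2 + z**3)/(−6 + z + z**2)

By polynomial division,
  z**4 + 9z**3 + 28z**2 + 36z + 16 = (z + 6)(z**3 + 3z**2 − 4z − 12) + (14z**2 + 72z + 88)
  z**3 + 3z**2 − 4z − 12 = ((1/14)z − 15/98)(14z**2 + 72z + 88) + ((36/49)z + 72/49)
  14z**2 + 72z + 88 = ((343/18)z + 539/9)((36/49)z + 72/49) + (0)
Last nonzero remainder: (36/49)z + 72/49. Dividing through by 36/49 gives the monic gcd z + 2.
Cancel z + 2 from numerator and denominator to get the reduced form.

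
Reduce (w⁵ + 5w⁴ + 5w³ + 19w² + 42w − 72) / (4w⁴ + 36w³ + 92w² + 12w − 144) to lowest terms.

(w² − w + 6)/(4w + 12)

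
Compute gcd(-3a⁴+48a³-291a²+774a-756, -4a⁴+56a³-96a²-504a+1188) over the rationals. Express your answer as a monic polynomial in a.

Euclidean algorithm in ℚ[a]:
  -3a⁴+48a³-291a²+774a-756 = (3/4)(-4a⁴+56a³-96a²-504a+1188) + (6a³-219a²+1152a-1647)
  -4a⁴+56a³-96a²-504a+1188 = (-(2/3)a-15)(6a³-219a²+1152a-1647) + (-2613a²+15678a-23517)
  6a³-219a²+1152a-1647 = (-(2/871)a+61/871)(-2613a²+15678a-23517) + (0)
Last nonzero remainder: -2613a²+15678a-23517. Dividing through by -2613 gives the monic gcd a²-6a+9.

a²-6a+9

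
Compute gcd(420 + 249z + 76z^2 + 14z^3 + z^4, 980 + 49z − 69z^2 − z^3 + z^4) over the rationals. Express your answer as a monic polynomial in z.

28 + 11z + z^2

Repeated division with remainder:
  z^4 + 14z^3 + 76z^2 + 249z + 420 = (z^4 − z^3 − 69z^2 + 49z + 980) + (15z^3 + 145z^2 + 200z − 560)
  z^4 − z^3 − 69z^2 + 49z + 980 = ((1/15)z − 32/45)(15z^3 + 145z^2 + 200z − 560) + ((187/9)z^2 + (2057/9)z + 5236/9)
  15z^3 + 145z^2 + 200z − 560 = ((135/187)z − 180/187)((187/9)z^2 + (2057/9)z + 5236/9) + (0)
Last nonzero remainder: (187/9)z^2 + (2057/9)z + 5236/9. Dividing through by 187/9 gives the monic gcd z^2 + 11z + 28.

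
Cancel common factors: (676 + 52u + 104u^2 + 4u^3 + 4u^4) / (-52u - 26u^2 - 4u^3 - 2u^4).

Repeated division with remainder:
  4u^4 + 4u^3 + 104u^2 + 52u + 676 = (-2)(-2u^4 - 4u^3 - 26u^2 - 52u) + (-4u^3 + 52u^2 - 52u + 676)
  -2u^4 - 4u^3 - 26u^2 - 52u = ((1/2)u + 15/2)(-4u^3 + 52u^2 - 52u + 676) + (-390u^2 - 5070)
  -4u^3 + 52u^2 - 52u + 676 = ((2/195)u - 2/15)(-390u^2 - 5070) + (0)
Last nonzero remainder: -390u^2 - 5070. Dividing through by -390 gives the monic gcd u^2 + 13.
Cancel u^2 + 13 from numerator and denominator to get the reduced form.

(-26 - 2u - 2u^2)/(2u + u^2)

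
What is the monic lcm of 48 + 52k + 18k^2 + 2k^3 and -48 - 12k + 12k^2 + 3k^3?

Repeated division with remainder:
  2k^3 + 18k^2 + 52k + 48 = (2/3)(3k^3 + 12k^2 - 12k - 48) + (10k^2 + 60k + 80)
  3k^3 + 12k^2 - 12k - 48 = ((3/10)k - 3/5)(10k^2 + 60k + 80) + (0)
Last nonzero remainder: 10k^2 + 60k + 80. Dividing through by 10 gives the monic gcd k^2 + 6k + 8.
Then lcm(f, g) = f·g / gcd(f, g); expanding and making the result monic gives the answer.

-48 - 28k + 8k^2 + 7k^3 + k^4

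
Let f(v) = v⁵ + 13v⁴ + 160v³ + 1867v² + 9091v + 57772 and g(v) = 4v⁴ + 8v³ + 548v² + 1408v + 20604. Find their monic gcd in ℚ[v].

v² - 3v + 101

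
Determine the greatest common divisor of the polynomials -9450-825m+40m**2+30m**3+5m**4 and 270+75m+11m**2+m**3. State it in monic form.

45+5m+m**2

Repeated division with remainder:
  5m**4+30m**3+40m**2-825m-9450 = (5m-25)(m**3+11m**2+75m+270) + (-60m**2-300m-2700)
  m**3+11m**2+75m+270 = (-(1/60)m-1/10)(-60m**2-300m-2700) + (0)
Last nonzero remainder: -60m**2-300m-2700. Dividing through by -60 gives the monic gcd m**2+5m+45.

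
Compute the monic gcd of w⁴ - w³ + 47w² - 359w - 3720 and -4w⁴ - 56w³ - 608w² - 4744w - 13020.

w³ + 7w² + 103w + 465

Repeated division with remainder:
  w⁴ - w³ + 47w² - 359w - 3720 = (-1/4)(-4w⁴ - 56w³ - 608w² - 4744w - 13020) + (-15w³ - 105w² - 1545w - 6975)
  -4w⁴ - 56w³ - 608w² - 4744w - 13020 = ((4/15)w + 28/15)(-15w³ - 105w² - 1545w - 6975) + (0)
Last nonzero remainder: -15w³ - 105w² - 1545w - 6975. Dividing through by -15 gives the monic gcd w³ + 7w² + 103w + 465.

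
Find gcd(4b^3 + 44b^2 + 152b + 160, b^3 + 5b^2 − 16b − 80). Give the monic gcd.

By polynomial division,
  4b^3 + 44b^2 + 152b + 160 = (4)(b^3 + 5b^2 − 16b − 80) + (24b^2 + 216b + 480)
  b^3 + 5b^2 − 16b − 80 = ((1/24)b − 1/6)(24b^2 + 216b + 480) + (0)
Last nonzero remainder: 24b^2 + 216b + 480. Dividing through by 24 gives the monic gcd b^2 + 9b + 20.

b^2 + 9b + 20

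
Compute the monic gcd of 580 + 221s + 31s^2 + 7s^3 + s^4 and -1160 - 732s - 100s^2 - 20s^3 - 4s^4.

Apply the Euclidean algorithm:
  s^4 + 7s^3 + 31s^2 + 221s + 580 = (-1/4)(-4s^4 - 20s^3 - 100s^2 - 732s - 1160) + (2s^3 + 6s^2 + 38s + 290)
  -4s^4 - 20s^3 - 100s^2 - 732s - 1160 = (-2s - 4)(2s^3 + 6s^2 + 38s + 290) + (0)
Last nonzero remainder: 2s^3 + 6s^2 + 38s + 290. Dividing through by 2 gives the monic gcd s^3 + 3s^2 + 19s + 145.

145 + 19s + 3s^2 + s^3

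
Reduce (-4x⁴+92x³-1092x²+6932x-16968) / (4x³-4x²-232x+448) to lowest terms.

(-x³+16x²-161x+606)/(x²+6x-16)

By polynomial division,
  -4x⁴+92x³-1092x²+6932x-16968 = (-x+22)(4x³-4x²-232x+448) + (-1236x²+12484x-26824)
  4x³-4x²-232x+448 = (-(1/309)x-2812/95481)(-1236x²+12484x-26824) + ((4664800/95481)x-32653600/95481)
  -1236x²+12484x-26824 = (-(29503629/1166200)x+45735399/583100)((4664800/95481)x-32653600/95481) + (0)
Last nonzero remainder: (4664800/95481)x-32653600/95481. Dividing through by 4664800/95481 gives the monic gcd x-7.
Cancel x-7 from numerator and denominator to get the reduced form.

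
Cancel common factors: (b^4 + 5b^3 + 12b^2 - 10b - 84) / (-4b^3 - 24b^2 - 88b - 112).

(-b^2 - b + 6)/(4b + 8)

Euclidean algorithm in ℚ[b]:
  b^4 + 5b^3 + 12b^2 - 10b - 84 = (-(1/4)b + 1/4)(-4b^3 - 24b^2 - 88b - 112) + (-4b^2 - 16b - 56)
  -4b^3 - 24b^2 - 88b - 112 = (b + 2)(-4b^2 - 16b - 56) + (0)
Last nonzero remainder: -4b^2 - 16b - 56. Dividing through by -4 gives the monic gcd b^2 + 4b + 14.
Cancel b^2 + 4b + 14 from numerator and denominator to get the reduced form.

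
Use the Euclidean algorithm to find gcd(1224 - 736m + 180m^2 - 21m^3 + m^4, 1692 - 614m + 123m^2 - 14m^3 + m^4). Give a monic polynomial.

36 - 10m + m^2

By polynomial division,
  m^4 - 21m^3 + 180m^2 - 736m + 1224 = (m^4 - 14m^3 + 123m^2 - 614m + 1692) + (-7m^3 + 57m^2 - 122m - 468)
  m^4 - 14m^3 + 123m^2 - 614m + 1692 = (-(1/7)m + 41/49)(-7m^3 + 57m^2 - 122m - 468) + ((2836/49)m^2 - (28360/49)m + 102096/49)
  -7m^3 + 57m^2 - 122m - 468 = (-(343/2836)m - 637/2836)((2836/49)m^2 - (28360/49)m + 102096/49) + (0)
Last nonzero remainder: (2836/49)m^2 - (28360/49)m + 102096/49. Dividing through by 2836/49 gives the monic gcd m^2 - 10m + 36.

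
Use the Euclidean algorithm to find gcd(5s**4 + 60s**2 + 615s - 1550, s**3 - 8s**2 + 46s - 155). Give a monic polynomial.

Euclidean algorithm in ℚ[s]:
  5s**4 + 60s**2 + 615s - 1550 = (5s + 40)(s**3 - 8s**2 + 46s - 155) + (150s**2 - 450s + 4650)
  s**3 - 8s**2 + 46s - 155 = ((1/150)s - 1/30)(150s**2 - 450s + 4650) + (0)
Last nonzero remainder: 150s**2 - 450s + 4650. Dividing through by 150 gives the monic gcd s**2 - 3s + 31.

s**2 - 3s + 31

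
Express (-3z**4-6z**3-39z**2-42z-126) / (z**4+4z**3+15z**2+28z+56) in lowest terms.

Repeated division with remainder:
  -3z**4-6z**3-39z**2-42z-126 = (-3)(z**4+4z**3+15z**2+28z+56) + (6z**3+6z**2+42z+42)
  z**4+4z**3+15z**2+28z+56 = ((1/6)z+1/2)(6z**3+6z**2+42z+42) + (5z**2+35)
  6z**3+6z**2+42z+42 = ((6/5)z+6/5)(5z**2+35) + (0)
Last nonzero remainder: 5z**2+35. Dividing through by 5 gives the monic gcd z**2+7.
Cancel z**2+7 from numerator and denominator to get the reduced form.

(-3z**2-6z-18)/(z**2+4z+8)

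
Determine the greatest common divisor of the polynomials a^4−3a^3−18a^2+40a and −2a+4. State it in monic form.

a−2

Euclidean algorithm in ℚ[a]:
  a^4−3a^3−18a^2+40a = (−(1/2)a^3+(1/2)a^2+10a)(−2a+4) + (0)
Last nonzero remainder: −2a+4. Dividing through by −2 gives the monic gcd a−2.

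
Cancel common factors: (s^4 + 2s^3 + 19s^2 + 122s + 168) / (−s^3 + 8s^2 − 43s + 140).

(−s^2 − 5s − 6)/(s − 5)

By polynomial division,
  s^4 + 2s^3 + 19s^2 + 122s + 168 = (−s − 10)(−s^3 + 8s^2 − 43s + 140) + (56s^2 − 168s + 1568)
  −s^3 + 8s^2 − 43s + 140 = (−(1/56)s + 5/56)(56s^2 − 168s + 1568) + (0)
Last nonzero remainder: 56s^2 − 168s + 1568. Dividing through by 56 gives the monic gcd s^2 − 3s + 28.
Cancel s^2 − 3s + 28 from numerator and denominator to get the reduced form.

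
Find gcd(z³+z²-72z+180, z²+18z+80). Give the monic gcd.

Euclidean algorithm in ℚ[z]:
  z³+z²-72z+180 = (z-17)(z²+18z+80) + (154z+1540)
  z²+18z+80 = ((1/154)z+4/77)(154z+1540) + (0)
Last nonzero remainder: 154z+1540. Dividing through by 154 gives the monic gcd z+10.

z+10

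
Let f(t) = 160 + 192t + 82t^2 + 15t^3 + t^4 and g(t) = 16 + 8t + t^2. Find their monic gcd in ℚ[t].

16 + 8t + t^2

By polynomial division,
  t^4 + 15t^3 + 82t^2 + 192t + 160 = (t^2 + 7t + 10)(t^2 + 8t + 16) + (0)
The last nonzero remainder t^2 + 8t + 16 is already monic.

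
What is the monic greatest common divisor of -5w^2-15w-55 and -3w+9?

1

Apply the Euclidean algorithm:
  -5w^2-15w-55 = ((5/3)w+10)(-3w+9) + (-145)
  -3w+9 = ((3/145)w-9/145)(-145) + (0)
The last nonzero remainder is the constant -145, so the polynomials are coprime and gcd = 1.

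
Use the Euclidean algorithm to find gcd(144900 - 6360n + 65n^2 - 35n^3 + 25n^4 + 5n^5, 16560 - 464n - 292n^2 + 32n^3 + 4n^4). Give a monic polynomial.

460 - 64n - n^2 + n^3

Apply the Euclidean algorithm:
  5n^5 + 25n^4 - 35n^3 + 65n^2 - 6360n + 144900 = ((5/4)n - 15/4)(4n^4 + 32n^3 - 292n^2 - 464n + 16560) + (450n^3 - 450n^2 - 28800n + 207000)
  4n^4 + 32n^3 - 292n^2 - 464n + 16560 = ((2/225)n + 2/25)(450n^3 - 450n^2 - 28800n + 207000) + (0)
Last nonzero remainder: 450n^3 - 450n^2 - 28800n + 207000. Dividing through by 450 gives the monic gcd n^3 - n^2 - 64n + 460.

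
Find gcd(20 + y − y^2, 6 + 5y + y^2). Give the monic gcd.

1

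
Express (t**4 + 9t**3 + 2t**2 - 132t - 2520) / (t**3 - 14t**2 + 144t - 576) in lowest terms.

(t**3 + 15t**2 + 92t + 420)/(t**2 - 8t + 96)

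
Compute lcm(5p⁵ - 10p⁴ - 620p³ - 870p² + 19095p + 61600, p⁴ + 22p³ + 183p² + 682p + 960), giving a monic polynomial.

p⁶ + 4p⁵ - 136p⁴ - 918p³ + 2775p² + 35234p + 73920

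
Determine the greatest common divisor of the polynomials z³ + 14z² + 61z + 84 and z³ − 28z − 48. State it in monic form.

z + 4

Repeated division with remainder:
  z³ + 14z² + 61z + 84 = (z³ − 28z − 48) + (14z² + 89z + 132)
  z³ − 28z − 48 = ((1/14)z − 89/196)(14z² + 89z + 132) + ((585/196)z + 585/49)
  14z² + 89z + 132 = ((2744/585)z + 2156/195)((585/196)z + 585/49) + (0)
Last nonzero remainder: (585/196)z + 585/49. Dividing through by 585/196 gives the monic gcd z + 4.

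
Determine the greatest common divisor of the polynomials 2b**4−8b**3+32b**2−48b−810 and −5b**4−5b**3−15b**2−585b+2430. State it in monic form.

b**2−2b+27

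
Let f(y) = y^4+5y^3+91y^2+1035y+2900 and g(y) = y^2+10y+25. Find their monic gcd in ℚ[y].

By polynomial division,
  y^4+5y^3+91y^2+1035y+2900 = (y^2-5y+116)(y^2+10y+25) + (0)
The last nonzero remainder y^2+10y+25 is already monic.

y^2+10y+25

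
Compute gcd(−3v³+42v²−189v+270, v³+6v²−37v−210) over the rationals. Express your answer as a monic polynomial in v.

v−6

Euclidean algorithm in ℚ[v]:
  −3v³+42v²−189v+270 = (−3)(v³+6v²−37v−210) + (60v²−300v−360)
  v³+6v²−37v−210 = ((1/60)v+11/60)(60v²−300v−360) + (24v−144)
  60v²−300v−360 = ((5/2)v+5/2)(24v−144) + (0)
Last nonzero remainder: 24v−144. Dividing through by 24 gives the monic gcd v−6.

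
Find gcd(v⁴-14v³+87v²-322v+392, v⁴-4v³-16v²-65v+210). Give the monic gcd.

v²-9v+14

Euclidean algorithm in ℚ[v]:
  v⁴-14v³+87v²-322v+392 = (v⁴-4v³-16v²-65v+210) + (-10v³+103v²-257v+182)
  v⁴-4v³-16v²-65v+210 = (-(1/10)v-63/100)(-10v³+103v²-257v+182) + ((2319/100)v²-(20871/100)v+16233/50)
  -10v³+103v²-257v+182 = (-(1000/2319)v+1300/2319)((2319/100)v²-(20871/100)v+16233/50) + (0)
Last nonzero remainder: (2319/100)v²-(20871/100)v+16233/50. Dividing through by 2319/100 gives the monic gcd v²-9v+14.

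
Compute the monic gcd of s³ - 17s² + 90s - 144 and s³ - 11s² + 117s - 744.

s - 8

By polynomial division,
  s³ - 17s² + 90s - 144 = (s³ - 11s² + 117s - 744) + (-6s² - 27s + 600)
  s³ - 11s² + 117s - 744 = (-(1/6)s + 31/12)(-6s² - 27s + 600) + ((1147/4)s - 2294)
  -6s² - 27s + 600 = (-(24/1147)s - 300/1147)((1147/4)s - 2294) + (0)
Last nonzero remainder: (1147/4)s - 2294. Dividing through by 1147/4 gives the monic gcd s - 8.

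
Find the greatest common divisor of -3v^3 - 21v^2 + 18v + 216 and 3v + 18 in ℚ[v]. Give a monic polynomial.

v + 6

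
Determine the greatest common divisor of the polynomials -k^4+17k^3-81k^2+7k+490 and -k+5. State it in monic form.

k-5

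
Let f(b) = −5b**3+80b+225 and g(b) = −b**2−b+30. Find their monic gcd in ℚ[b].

b−5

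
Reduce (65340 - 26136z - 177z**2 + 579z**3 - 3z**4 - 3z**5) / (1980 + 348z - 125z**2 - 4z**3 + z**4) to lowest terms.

(99 - 24z - 3z**2)/(3 + z)

Euclidean algorithm in ℚ[z]:
  -3z**5 - 3z**4 + 579z**3 - 177z**2 - 26136z + 65340 = (-3z - 15)(z**4 - 4z**3 - 125z**2 + 348z + 1980) + (144z**3 - 1008z**2 - 14976z + 95040)
  z**4 - 4z**3 - 125z**2 + 348z + 1980 = ((1/144)z + 1/48)(144z**3 - 1008z**2 - 14976z + 95040) + (0)
Last nonzero remainder: 144z**3 - 1008z**2 - 14976z + 95040. Dividing through by 144 gives the monic gcd z**3 - 7z**2 - 104z + 660.
Cancel z**3 - 7z**2 - 104z + 660 from numerator and denominator to get the reduced form.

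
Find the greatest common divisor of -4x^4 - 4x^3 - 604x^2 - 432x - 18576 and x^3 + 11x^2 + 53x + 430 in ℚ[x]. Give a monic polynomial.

x^2 + x + 43

Euclidean algorithm in ℚ[x]:
  -4x^4 - 4x^3 - 604x^2 - 432x - 18576 = (-4x + 40)(x^3 + 11x^2 + 53x + 430) + (-832x^2 - 832x - 35776)
  x^3 + 11x^2 + 53x + 430 = (-(1/832)x - 5/416)(-832x^2 - 832x - 35776) + (0)
Last nonzero remainder: -832x^2 - 832x - 35776. Dividing through by -832 gives the monic gcd x^2 + x + 43.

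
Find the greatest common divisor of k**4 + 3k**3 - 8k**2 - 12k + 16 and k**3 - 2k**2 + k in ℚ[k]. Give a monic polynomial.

k - 1

Euclidean algorithm in ℚ[k]:
  k**4 + 3k**3 - 8k**2 - 12k + 16 = (k + 5)(k**3 - 2k**2 + k) + (k**2 - 17k + 16)
  k**3 - 2k**2 + k = (k + 15)(k**2 - 17k + 16) + (240k - 240)
  k**2 - 17k + 16 = ((1/240)k - 1/15)(240k - 240) + (0)
Last nonzero remainder: 240k - 240. Dividing through by 240 gives the monic gcd k - 1.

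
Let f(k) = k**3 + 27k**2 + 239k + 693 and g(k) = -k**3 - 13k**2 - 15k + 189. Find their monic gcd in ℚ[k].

By polynomial division,
  k**3 + 27k**2 + 239k + 693 = (-1)(-k**3 - 13k**2 - 15k + 189) + (14k**2 + 224k + 882)
  -k**3 - 13k**2 - 15k + 189 = (-(1/14)k + 3/14)(14k**2 + 224k + 882) + (0)
Last nonzero remainder: 14k**2 + 224k + 882. Dividing through by 14 gives the monic gcd k**2 + 16k + 63.

k**2 + 16k + 63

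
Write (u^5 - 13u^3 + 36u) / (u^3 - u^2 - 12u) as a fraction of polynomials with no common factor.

(u^3 - 3u^2 - 4u + 12)/(u - 4)

Apply the Euclidean algorithm:
  u^5 - 13u^3 + 36u = (u^2 + u)(u^3 - u^2 - 12u) + (12u^2 + 36u)
  u^3 - u^2 - 12u = ((1/12)u - 1/3)(12u^2 + 36u) + (0)
Last nonzero remainder: 12u^2 + 36u. Dividing through by 12 gives the monic gcd u^2 + 3u.
Cancel u^2 + 3u from numerator and denominator to get the reduced form.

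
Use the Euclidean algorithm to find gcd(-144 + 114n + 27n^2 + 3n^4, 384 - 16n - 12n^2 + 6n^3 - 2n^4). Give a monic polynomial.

48 + 10n + n^2 + n^3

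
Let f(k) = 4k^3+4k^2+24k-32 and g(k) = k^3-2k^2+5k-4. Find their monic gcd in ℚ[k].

Euclidean algorithm in ℚ[k]:
  4k^3+4k^2+24k-32 = (4)(k^3-2k^2+5k-4) + (12k^2+4k-16)
  k^3-2k^2+5k-4 = ((1/12)k-7/36)(12k^2+4k-16) + ((64/9)k-64/9)
  12k^2+4k-16 = ((27/16)k+9/4)((64/9)k-64/9) + (0)
Last nonzero remainder: (64/9)k-64/9. Dividing through by 64/9 gives the monic gcd k-1.

k-1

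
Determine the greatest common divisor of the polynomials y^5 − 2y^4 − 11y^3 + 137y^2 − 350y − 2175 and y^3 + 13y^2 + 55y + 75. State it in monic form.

Repeated division with remainder:
  y^5 − 2y^4 − 11y^3 + 137y^2 − 350y − 2175 = (y^2 − 15y + 129)(y^3 + 13y^2 + 55y + 75) + (−790y^2 − 6320y − 11850)
  y^3 + 13y^2 + 55y + 75 = (−(1/790)y − 1/158)(−790y^2 − 6320y − 11850) + (0)
Last nonzero remainder: −790y^2 − 6320y − 11850. Dividing through by −790 gives the monic gcd y^2 + 8y + 15.

y^2 + 8y + 15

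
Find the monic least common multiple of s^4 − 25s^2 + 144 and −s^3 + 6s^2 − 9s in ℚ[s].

s^6 − 3s^5 − 25s^4 + 75s^3 + 144s^2 − 432s

By polynomial division,
  s^4 − 25s^2 + 144 = (−s − 6)(−s^3 + 6s^2 − 9s) + (2s^2 − 54s + 144)
  −s^3 + 6s^2 − 9s = (−(1/2)s − 21/2)(2s^2 − 54s + 144) + (−504s + 1512)
  2s^2 − 54s + 144 = (−(1/252)s + 2/21)(−504s + 1512) + (0)
Last nonzero remainder: −504s + 1512. Dividing through by −504 gives the monic gcd s − 3.
Then lcm(f, g) = f·g / gcd(f, g); expanding and making the result monic gives the answer.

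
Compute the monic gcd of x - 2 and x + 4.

1

Euclidean algorithm in ℚ[x]:
  x - 2 = (x + 4) + (-6)
  x + 4 = (-(1/6)x - 2/3)(-6) + (0)
The last nonzero remainder is the constant -6, so the polynomials are coprime and gcd = 1.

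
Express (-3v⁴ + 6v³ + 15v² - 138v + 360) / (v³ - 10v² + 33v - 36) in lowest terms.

Repeated division with remainder:
  -3v⁴ + 6v³ + 15v² - 138v + 360 = (-3v - 24)(v³ - 10v² + 33v - 36) + (-126v² + 546v - 504)
  v³ - 10v² + 33v - 36 = (-(1/126)v + 17/378)(-126v² + 546v - 504) + ((40/9)v - 40/3)
  -126v² + 546v - 504 = (-(567/20)v + 189/5)((40/9)v - 40/3) + (0)
Last nonzero remainder: (40/9)v - 40/3. Dividing through by 40/9 gives the monic gcd v - 3.
Cancel v - 3 from numerator and denominator to get the reduced form.

(-3v³ - 3v² + 6v - 120)/(v² - 7v + 12)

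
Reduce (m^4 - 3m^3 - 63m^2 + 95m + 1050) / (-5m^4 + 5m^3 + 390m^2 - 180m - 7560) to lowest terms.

(-m^2 - 10m - 25)/(5m^2 + 60m + 180)

By polynomial division,
  m^4 - 3m^3 - 63m^2 + 95m + 1050 = (-1/5)(-5m^4 + 5m^3 + 390m^2 - 180m - 7560) + (-2m^3 + 15m^2 + 59m - 462)
  -5m^4 + 5m^3 + 390m^2 - 180m - 7560 = ((5/2)m + 65/4)(-2m^3 + 15m^2 + 59m - 462) + (-(5/4)m^2 + (65/4)m - 105/2)
  -2m^3 + 15m^2 + 59m - 462 = ((8/5)m + 44/5)(-(5/4)m^2 + (65/4)m - 105/2) + (0)
Last nonzero remainder: -(5/4)m^2 + (65/4)m - 105/2. Dividing through by -5/4 gives the monic gcd m^2 - 13m + 42.
Cancel m^2 - 13m + 42 from numerator and denominator to get the reduced form.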